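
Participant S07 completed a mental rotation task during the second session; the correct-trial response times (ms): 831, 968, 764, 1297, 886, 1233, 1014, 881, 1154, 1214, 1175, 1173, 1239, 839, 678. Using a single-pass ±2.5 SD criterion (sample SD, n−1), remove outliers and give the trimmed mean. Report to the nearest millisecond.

1023 ms

n = 15, ΣRT = 15346, M = 1023.067
Σ(x−M)² = 563942.93; s = √(563942.93/14) = 200.703
Cutoffs: 1023.067 ± 2.5·200.703 → [521.3, 1524.8]
No RTs fall outside the cutoffs; all 15 retained. Mean = 15346/15 = 1023.067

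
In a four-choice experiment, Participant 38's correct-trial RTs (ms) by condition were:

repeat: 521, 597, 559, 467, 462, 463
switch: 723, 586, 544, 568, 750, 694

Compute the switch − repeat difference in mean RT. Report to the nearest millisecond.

133 ms

M(repeat) = 3069/6 = 511.500
M(switch) = 3865/6 = 644.167
Difference = 644.167 − 511.500 = 132.667 ms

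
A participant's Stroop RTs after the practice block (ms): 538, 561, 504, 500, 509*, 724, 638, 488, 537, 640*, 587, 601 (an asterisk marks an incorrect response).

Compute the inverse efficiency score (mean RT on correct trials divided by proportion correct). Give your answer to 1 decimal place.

681.4 ms

Correct trials (n=10): 538, 561, 504, 500, 724, 638, 488, 537, 587, 601
Mean correct RT = 5678/10 = 567.8000 ms
Proportion correct = 10/12
IES = 567.8000 / (10/12) = 681.360 ms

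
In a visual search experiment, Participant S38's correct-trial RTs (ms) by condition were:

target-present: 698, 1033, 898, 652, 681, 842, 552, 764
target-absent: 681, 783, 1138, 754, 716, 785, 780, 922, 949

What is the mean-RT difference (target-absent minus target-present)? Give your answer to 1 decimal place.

69.2 ms

M(target-present) = 6120/8 = 765.000
M(target-absent) = 7508/9 = 834.222
Difference = 834.222 − 765.000 = 69.222 ms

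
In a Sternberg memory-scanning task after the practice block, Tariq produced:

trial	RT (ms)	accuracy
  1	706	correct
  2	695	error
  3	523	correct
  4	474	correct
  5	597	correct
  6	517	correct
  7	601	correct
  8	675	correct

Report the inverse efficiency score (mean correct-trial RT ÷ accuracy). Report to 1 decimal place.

668.2 ms

Correct trials (n=7): 706, 523, 474, 597, 517, 601, 675
Mean correct RT = 4093/7 = 584.7143 ms
Proportion correct = 7/8
IES = 584.7143 / (7/8) = 668.245 ms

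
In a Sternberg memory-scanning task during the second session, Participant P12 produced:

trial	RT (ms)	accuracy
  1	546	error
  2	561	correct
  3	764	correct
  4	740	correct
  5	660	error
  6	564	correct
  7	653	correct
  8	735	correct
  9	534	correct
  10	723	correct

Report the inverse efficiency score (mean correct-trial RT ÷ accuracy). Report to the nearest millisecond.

824 ms

Correct trials (n=8): 561, 764, 740, 564, 653, 735, 534, 723
Mean correct RT = 5274/8 = 659.2500 ms
Proportion correct = 8/10
IES = 659.2500 / (8/10) = 824.062 ms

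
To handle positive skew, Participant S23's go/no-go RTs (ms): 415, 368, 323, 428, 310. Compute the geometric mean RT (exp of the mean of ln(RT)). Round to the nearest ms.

366 ms

ln(RT): 6.0283, 5.9081, 5.7777, 6.0591, 5.7366
Mean ln(RT) = 29.5097/5 = 5.90194
Geometric mean = exp(5.90194) = 365.75 ms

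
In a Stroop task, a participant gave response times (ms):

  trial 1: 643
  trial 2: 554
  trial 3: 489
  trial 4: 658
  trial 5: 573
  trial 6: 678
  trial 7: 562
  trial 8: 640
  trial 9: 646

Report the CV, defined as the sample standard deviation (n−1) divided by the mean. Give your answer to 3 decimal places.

0.104

n = 9, Σ = 5443, M = 604.7778
Σ(x−M)² = 31417.556; s = √(31417.556/8) = 62.6673
CV = 62.6673 / 604.7778 = 0.10362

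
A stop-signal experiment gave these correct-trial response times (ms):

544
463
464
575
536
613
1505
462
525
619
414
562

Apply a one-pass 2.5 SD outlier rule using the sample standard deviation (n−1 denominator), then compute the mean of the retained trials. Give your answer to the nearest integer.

525 ms

n = 12, ΣRT = 7282, M = 606.833
Σ(x−M)² = 924825.67; s = √(924825.67/11) = 289.957
Cutoffs: 606.833 ± 2.5·289.957 → [-118.1, 1331.7]
Outside: 1505 → excluded.
Retained (n=11): Σ = 5777, mean = 5777/11 = 525.182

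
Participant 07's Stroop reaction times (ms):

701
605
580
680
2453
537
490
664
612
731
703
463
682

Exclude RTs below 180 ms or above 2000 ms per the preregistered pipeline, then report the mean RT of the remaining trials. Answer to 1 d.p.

Excluded: 2453
Retained (n=12): Σ = 7448
Mean = 7448/12 = 620.6667

620.7 ms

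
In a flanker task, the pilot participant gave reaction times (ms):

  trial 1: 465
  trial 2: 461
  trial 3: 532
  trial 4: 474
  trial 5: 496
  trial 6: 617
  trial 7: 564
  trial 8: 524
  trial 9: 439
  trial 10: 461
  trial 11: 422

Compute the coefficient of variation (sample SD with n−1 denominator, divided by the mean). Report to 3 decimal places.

0.118

n = 11, Σ = 5455, M = 495.9091
Σ(x−M)² = 33964.909; s = √(33964.909/10) = 58.2794
CV = 58.2794 / 495.9091 = 0.11752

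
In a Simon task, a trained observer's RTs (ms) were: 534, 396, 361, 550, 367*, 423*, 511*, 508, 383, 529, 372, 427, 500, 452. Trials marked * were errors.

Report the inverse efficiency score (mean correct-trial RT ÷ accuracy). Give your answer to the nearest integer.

580 ms

Correct trials (n=11): 534, 396, 361, 550, 508, 383, 529, 372, 427, 500, 452
Mean correct RT = 5012/11 = 455.6364 ms
Proportion correct = 11/14
IES = 455.6364 / (11/14) = 579.901 ms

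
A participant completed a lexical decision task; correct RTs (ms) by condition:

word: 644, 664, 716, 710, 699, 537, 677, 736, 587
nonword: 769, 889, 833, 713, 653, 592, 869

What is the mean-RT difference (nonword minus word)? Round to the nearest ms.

96 ms

M(word) = 5970/9 = 663.333
M(nonword) = 5318/7 = 759.714
Difference = 759.714 − 663.333 = 96.381 ms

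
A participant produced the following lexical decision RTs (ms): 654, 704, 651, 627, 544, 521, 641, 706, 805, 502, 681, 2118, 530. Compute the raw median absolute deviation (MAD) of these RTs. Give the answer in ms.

55 ms

Sorted: 502, 521, 530, 544, 627, 641, 651, 654, 681, 704, 706, 805, 2118 → median = 651
|x − 651|: 3, 53, 0, 24, 107, 130, 10, 55, 154, 149, 30, 1467, 121
Sorted deviations: 0, 3, 10, 24, 30, 53, 55, 107, 121, 130, 149, 154, 1467 → MAD = 55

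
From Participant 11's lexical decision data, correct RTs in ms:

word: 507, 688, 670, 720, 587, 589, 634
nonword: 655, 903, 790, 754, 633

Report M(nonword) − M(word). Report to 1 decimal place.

M(word) = 4395/7 = 627.857
M(nonword) = 3735/5 = 747.000
Difference = 747.000 − 627.857 = 119.143 ms

119.1 ms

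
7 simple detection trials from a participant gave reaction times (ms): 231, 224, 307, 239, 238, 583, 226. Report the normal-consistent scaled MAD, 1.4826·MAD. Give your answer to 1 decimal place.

Sorted: 224, 226, 231, 238, 239, 307, 583 → median = 238
|x − 238| sorted: 0, 1, 7, 12, 14, 69, 345 → MAD = 12
Robust SD ≈ 1.4826 × 12 = 17.791

17.8 ms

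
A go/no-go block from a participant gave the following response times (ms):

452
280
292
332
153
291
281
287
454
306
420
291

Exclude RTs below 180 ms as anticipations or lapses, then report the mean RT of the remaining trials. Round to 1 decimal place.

335.1 ms

Excluded: 153
Retained (n=11): Σ = 3686
Mean = 3686/11 = 335.0909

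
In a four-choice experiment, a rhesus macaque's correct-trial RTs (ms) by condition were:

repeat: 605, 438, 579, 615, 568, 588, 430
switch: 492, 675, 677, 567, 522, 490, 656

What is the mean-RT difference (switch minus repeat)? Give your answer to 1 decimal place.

M(repeat) = 3823/7 = 546.143
M(switch) = 4079/7 = 582.714
Difference = 582.714 − 546.143 = 36.571 ms

36.6 ms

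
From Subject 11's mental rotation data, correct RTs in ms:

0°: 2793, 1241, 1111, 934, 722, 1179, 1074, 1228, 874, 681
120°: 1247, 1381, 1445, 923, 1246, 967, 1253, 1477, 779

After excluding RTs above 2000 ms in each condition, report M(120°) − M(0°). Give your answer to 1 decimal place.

186.0 ms

0°: exclude 2793
M(0°) = 9044/9 = 1004.889
M(120°) = 10718/9 = 1190.889
Difference = 1190.889 − 1004.889 = 186.000 ms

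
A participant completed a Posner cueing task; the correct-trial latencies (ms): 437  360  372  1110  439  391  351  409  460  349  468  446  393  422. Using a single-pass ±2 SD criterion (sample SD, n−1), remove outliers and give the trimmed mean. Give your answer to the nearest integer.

407 ms

n = 14, ΣRT = 6407, M = 457.643
Σ(x−M)² = 478893.21; s = √(478893.21/13) = 191.932
Cutoffs: 457.643 ± 2·191.932 → [73.8, 841.5]
Outside: 1110 → excluded.
Retained (n=13): Σ = 5297, mean = 5297/13 = 407.462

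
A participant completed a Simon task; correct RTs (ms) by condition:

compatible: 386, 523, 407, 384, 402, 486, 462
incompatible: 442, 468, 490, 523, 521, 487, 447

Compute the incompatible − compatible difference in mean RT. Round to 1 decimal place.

46.9 ms

M(compatible) = 3050/7 = 435.714
M(incompatible) = 3378/7 = 482.571
Difference = 482.571 − 435.714 = 46.857 ms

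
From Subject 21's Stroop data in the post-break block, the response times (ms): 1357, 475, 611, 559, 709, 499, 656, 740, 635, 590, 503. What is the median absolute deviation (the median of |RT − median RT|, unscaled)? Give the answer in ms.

Sorted: 475, 499, 503, 559, 590, 611, 635, 656, 709, 740, 1357 → median = 611
|x − 611|: 746, 136, 0, 52, 98, 112, 45, 129, 24, 21, 108
Sorted deviations: 0, 21, 24, 45, 52, 98, 108, 112, 129, 136, 746 → MAD = 98

98 ms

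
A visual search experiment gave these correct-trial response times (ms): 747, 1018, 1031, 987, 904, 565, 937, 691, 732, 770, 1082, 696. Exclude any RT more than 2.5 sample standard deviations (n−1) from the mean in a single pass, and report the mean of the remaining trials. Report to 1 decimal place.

n = 12, ΣRT = 10160, M = 846.667
Σ(x−M)² = 305084.67; s = √(305084.67/11) = 166.538
Cutoffs: 846.667 ± 2.5·166.538 → [430.3, 1263.0]
No RTs fall outside the cutoffs; all 12 retained. Mean = 10160/12 = 846.667

846.7 ms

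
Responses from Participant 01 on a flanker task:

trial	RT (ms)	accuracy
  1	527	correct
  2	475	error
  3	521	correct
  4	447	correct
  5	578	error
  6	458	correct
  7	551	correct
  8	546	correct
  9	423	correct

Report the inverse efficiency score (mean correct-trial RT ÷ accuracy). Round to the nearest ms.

Correct trials (n=7): 527, 521, 447, 458, 551, 546, 423
Mean correct RT = 3473/7 = 496.1429 ms
Proportion correct = 7/9
IES = 496.1429 / (7/9) = 637.898 ms

638 ms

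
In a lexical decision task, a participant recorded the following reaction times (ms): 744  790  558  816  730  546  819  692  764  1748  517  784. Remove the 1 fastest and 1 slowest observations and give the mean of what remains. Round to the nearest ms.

724 ms

Sorted: 517, 546, 558, 692, 730, 744, 764, 784, 790, 816, 819, 1748
Drop lowest 1 (517) and highest 1 (1748)
Remaining (n=10): Σ = 7243, mean = 7243/10 = 724.300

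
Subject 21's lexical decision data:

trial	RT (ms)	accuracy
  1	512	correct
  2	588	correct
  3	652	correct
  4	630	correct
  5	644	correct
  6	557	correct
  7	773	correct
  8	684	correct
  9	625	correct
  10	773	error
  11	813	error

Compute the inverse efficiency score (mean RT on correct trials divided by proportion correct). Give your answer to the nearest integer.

769 ms

Correct trials (n=9): 512, 588, 652, 630, 644, 557, 773, 684, 625
Mean correct RT = 5665/9 = 629.4444 ms
Proportion correct = 9/11
IES = 629.4444 / (9/11) = 769.321 ms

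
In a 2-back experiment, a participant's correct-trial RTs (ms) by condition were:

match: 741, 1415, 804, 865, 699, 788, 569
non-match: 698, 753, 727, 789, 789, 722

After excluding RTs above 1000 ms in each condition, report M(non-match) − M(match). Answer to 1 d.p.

match: exclude 1415
M(match) = 4466/6 = 744.333
M(non-match) = 4478/6 = 746.333
Difference = 746.333 − 744.333 = 2.000 ms

2.0 ms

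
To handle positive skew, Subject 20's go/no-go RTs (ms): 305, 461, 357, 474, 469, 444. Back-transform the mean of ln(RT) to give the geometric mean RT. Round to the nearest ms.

413 ms

ln(RT): 5.7203, 6.1334, 5.8777, 6.1612, 6.1506, 6.0958
Mean ln(RT) = 36.1391/6 = 6.02318
Geometric mean = exp(6.02318) = 412.89 ms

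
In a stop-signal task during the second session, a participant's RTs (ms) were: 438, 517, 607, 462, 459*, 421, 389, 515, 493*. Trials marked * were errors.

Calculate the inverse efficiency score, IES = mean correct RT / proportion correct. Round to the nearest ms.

Correct trials (n=7): 438, 517, 607, 462, 421, 389, 515
Mean correct RT = 3349/7 = 478.4286 ms
Proportion correct = 7/9
IES = 478.4286 / (7/9) = 615.122 ms

615 ms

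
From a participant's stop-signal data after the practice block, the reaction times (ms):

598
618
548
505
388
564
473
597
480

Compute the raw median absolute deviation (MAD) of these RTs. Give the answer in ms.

50 ms

Sorted: 388, 473, 480, 505, 548, 564, 597, 598, 618 → median = 548
|x − 548|: 50, 70, 0, 43, 160, 16, 75, 49, 68
Sorted deviations: 0, 16, 43, 49, 50, 68, 70, 75, 160 → MAD = 50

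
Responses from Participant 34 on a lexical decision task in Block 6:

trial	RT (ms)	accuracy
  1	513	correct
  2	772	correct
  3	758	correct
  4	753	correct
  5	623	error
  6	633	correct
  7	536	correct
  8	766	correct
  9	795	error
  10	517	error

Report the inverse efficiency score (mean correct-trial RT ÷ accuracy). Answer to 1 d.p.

965.5 ms

Correct trials (n=7): 513, 772, 758, 753, 633, 536, 766
Mean correct RT = 4731/7 = 675.8571 ms
Proportion correct = 7/10
IES = 675.8571 / (7/10) = 965.510 ms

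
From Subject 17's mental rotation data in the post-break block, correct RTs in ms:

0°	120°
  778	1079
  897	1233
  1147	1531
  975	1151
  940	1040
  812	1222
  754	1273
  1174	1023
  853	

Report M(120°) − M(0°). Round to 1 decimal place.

268.4 ms

M(0°) = 8330/9 = 925.556
M(120°) = 9552/8 = 1194.000
Difference = 1194.000 − 925.556 = 268.444 ms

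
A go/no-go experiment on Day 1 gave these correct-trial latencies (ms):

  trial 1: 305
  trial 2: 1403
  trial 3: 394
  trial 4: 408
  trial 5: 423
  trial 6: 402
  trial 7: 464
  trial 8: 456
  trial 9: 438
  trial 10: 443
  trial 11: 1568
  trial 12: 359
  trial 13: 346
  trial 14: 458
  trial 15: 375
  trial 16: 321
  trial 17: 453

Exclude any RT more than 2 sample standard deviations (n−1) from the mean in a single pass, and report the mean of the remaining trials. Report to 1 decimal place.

403.0 ms

n = 17, ΣRT = 9016, M = 530.353
Σ(x−M)² = 2119189.88; s = √(2119189.88/16) = 363.936
Cutoffs: 530.353 ± 2·363.936 → [-197.5, 1258.2]
Outside: 1403, 1568 → excluded.
Retained (n=15): Σ = 6045, mean = 6045/15 = 403.000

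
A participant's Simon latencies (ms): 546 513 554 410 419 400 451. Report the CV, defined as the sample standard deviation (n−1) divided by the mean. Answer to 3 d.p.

0.140

n = 7, Σ = 3293, M = 470.4286
Σ(x−M)² = 26141.714; s = √(26141.714/6) = 66.0072
CV = 66.0072 / 470.4286 = 0.14031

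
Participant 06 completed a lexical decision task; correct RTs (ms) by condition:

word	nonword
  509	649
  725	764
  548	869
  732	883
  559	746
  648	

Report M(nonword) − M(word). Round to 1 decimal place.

M(word) = 3721/6 = 620.167
M(nonword) = 3911/5 = 782.200
Difference = 782.200 − 620.167 = 162.033 ms

162.0 ms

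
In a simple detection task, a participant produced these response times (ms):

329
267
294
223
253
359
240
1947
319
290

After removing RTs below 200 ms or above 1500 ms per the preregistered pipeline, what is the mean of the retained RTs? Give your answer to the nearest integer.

Excluded: 1947
Retained (n=9): Σ = 2574
Mean = 2574/9 = 286.0000

286 ms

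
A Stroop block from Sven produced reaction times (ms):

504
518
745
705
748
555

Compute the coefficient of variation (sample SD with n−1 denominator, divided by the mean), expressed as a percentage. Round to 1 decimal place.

n = 6, Σ = 3775, M = 629.1667
Σ(x−M)² = 66814.833; s = √(66814.833/5) = 115.5983
CV = 115.5983 / 629.1667 = 0.18373 = 18.373%

18.4%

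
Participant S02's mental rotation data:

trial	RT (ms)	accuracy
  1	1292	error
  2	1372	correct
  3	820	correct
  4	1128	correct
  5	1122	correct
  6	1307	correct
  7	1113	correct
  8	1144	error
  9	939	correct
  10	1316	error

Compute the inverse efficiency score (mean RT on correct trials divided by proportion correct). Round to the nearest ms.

Correct trials (n=7): 1372, 820, 1128, 1122, 1307, 1113, 939
Mean correct RT = 7801/7 = 1114.4286 ms
Proportion correct = 7/10
IES = 1114.4286 / (7/10) = 1592.041 ms

1592 ms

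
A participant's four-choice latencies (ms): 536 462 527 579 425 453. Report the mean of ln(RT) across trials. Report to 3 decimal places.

ln(RT): 6.2841, 6.1356, 6.2672, 6.3613, 6.0521, 6.1159
Σ ln(RT) = 37.2162
Mean = 37.2162/6 = 6.20270

6.203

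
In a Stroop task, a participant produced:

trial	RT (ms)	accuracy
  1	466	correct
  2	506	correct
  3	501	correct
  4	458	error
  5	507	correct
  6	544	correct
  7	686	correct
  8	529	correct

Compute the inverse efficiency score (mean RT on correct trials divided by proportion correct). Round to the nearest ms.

610 ms

Correct trials (n=7): 466, 506, 501, 507, 544, 686, 529
Mean correct RT = 3739/7 = 534.1429 ms
Proportion correct = 7/8
IES = 534.1429 / (7/8) = 610.449 ms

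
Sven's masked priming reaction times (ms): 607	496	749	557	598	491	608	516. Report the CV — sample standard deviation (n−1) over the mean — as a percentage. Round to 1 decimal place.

14.6%

n = 8, Σ = 4622, M = 577.7500
Σ(x−M)² = 49959.500; s = √(49959.500/7) = 84.4812
CV = 84.4812 / 577.7500 = 0.14622 = 14.622%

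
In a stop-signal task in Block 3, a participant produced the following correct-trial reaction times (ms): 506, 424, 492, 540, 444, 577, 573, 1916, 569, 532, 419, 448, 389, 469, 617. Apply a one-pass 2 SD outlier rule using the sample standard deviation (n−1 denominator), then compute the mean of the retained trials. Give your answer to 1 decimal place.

n = 15, ΣRT = 8915, M = 594.333
Σ(x−M)² = 1935465.33; s = √(1935465.33/14) = 371.817
Cutoffs: 594.333 ± 2·371.817 → [-149.3, 1338.0]
Outside: 1916 → excluded.
Retained (n=14): Σ = 6999, mean = 6999/14 = 499.929

499.9 ms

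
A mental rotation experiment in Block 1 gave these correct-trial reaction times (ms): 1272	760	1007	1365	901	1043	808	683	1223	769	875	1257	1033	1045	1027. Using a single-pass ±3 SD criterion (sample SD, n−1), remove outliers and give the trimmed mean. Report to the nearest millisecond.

1005 ms

n = 15, ΣRT = 15068, M = 1004.533
Σ(x−M)² = 602159.73; s = √(602159.73/14) = 207.392
Cutoffs: 1004.533 ± 3·207.392 → [382.4, 1626.7]
No RTs fall outside the cutoffs; all 15 retained. Mean = 15068/15 = 1004.533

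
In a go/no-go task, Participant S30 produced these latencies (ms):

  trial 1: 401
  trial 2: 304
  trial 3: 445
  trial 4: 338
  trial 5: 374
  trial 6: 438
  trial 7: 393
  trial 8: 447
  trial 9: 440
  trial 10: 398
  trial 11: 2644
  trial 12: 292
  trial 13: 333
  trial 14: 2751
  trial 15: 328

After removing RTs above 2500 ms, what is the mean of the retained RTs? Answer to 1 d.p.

Excluded: 2644, 2751
Retained (n=13): Σ = 4931
Mean = 4931/13 = 379.3077

379.3 ms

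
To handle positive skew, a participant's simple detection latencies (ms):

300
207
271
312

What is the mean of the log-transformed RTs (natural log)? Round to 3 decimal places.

5.595

ln(RT): 5.7038, 5.3327, 5.6021, 5.7430
Σ ln(RT) = 22.3816
Mean = 22.3816/4 = 5.59541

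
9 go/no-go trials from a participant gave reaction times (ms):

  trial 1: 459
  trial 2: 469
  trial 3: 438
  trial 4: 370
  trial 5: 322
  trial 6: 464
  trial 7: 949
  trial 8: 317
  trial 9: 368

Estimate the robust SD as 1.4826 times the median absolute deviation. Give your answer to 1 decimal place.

100.8 ms

Sorted: 317, 322, 368, 370, 438, 459, 464, 469, 949 → median = 438
|x − 438| sorted: 0, 21, 26, 31, 68, 70, 116, 121, 511 → MAD = 68
Robust SD ≈ 1.4826 × 68 = 100.817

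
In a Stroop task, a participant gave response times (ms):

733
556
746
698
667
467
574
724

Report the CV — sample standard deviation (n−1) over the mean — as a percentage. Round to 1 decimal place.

n = 8, Σ = 5165, M = 645.6250
Σ(x−M)² = 72121.875; s = √(72121.875/7) = 101.5043
CV = 101.5043 / 645.6250 = 0.15722 = 15.722%

15.7%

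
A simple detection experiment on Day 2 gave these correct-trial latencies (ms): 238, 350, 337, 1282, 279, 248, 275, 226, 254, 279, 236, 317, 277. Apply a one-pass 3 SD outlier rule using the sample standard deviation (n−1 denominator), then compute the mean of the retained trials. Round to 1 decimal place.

276.3 ms

n = 13, ΣRT = 4598, M = 353.692
Σ(x−M)² = 951276.77; s = √(951276.77/12) = 281.555
Cutoffs: 353.692 ± 3·281.555 → [-491.0, 1198.4]
Outside: 1282 → excluded.
Retained (n=12): Σ = 3316, mean = 3316/12 = 276.333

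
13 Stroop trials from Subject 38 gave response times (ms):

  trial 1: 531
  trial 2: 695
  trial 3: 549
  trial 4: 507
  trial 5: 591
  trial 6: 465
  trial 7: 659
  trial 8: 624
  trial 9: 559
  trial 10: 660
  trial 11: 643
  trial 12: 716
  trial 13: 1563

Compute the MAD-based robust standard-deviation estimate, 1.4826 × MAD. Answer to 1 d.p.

105.3 ms

Sorted: 465, 507, 531, 549, 559, 591, 624, 643, 659, 660, 695, 716, 1563 → median = 624
|x − 624| sorted: 0, 19, 33, 35, 36, 65, 71, 75, 92, 93, 117, 159, 939 → MAD = 71
Robust SD ≈ 1.4826 × 71 = 105.265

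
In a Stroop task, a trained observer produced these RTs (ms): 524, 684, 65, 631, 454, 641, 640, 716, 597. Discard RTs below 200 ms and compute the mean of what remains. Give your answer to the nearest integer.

Excluded: 65
Retained (n=8): Σ = 4887
Mean = 4887/8 = 610.8750

611 ms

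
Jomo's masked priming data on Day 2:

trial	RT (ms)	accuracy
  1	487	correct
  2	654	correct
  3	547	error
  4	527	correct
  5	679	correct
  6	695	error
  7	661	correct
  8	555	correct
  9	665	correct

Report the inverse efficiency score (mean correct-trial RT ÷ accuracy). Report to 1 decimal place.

776.6 ms

Correct trials (n=7): 487, 654, 527, 679, 661, 555, 665
Mean correct RT = 4228/7 = 604.0000 ms
Proportion correct = 7/9
IES = 604.0000 / (7/9) = 776.571 ms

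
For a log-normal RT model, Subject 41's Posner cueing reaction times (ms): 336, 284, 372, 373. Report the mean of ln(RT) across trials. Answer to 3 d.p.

5.827

ln(RT): 5.8171, 5.6490, 5.9189, 5.9216
Σ ln(RT) = 23.3066
Mean = 23.3066/4 = 5.82664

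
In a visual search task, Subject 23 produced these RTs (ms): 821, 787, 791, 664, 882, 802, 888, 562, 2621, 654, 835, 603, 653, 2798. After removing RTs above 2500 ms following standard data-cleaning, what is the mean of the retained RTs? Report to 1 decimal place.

Excluded: 2621, 2798
Retained (n=12): Σ = 8942
Mean = 8942/12 = 745.1667

745.2 ms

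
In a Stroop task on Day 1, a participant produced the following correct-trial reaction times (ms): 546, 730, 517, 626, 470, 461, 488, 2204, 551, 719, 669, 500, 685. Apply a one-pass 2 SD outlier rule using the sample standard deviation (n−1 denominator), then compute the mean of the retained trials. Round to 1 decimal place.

580.2 ms

n = 13, ΣRT = 9166, M = 705.077
Σ(x−M)² = 2543974.92; s = √(2543974.92/12) = 460.432
Cutoffs: 705.077 ± 2·460.432 → [-215.8, 1625.9]
Outside: 2204 → excluded.
Retained (n=12): Σ = 6962, mean = 6962/12 = 580.167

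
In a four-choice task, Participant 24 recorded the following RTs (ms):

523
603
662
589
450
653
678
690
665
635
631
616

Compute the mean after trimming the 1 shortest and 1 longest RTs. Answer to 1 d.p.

Sorted: 450, 523, 589, 603, 616, 631, 635, 653, 662, 665, 678, 690
Drop lowest 1 (450) and highest 1 (690)
Remaining (n=10): Σ = 6255, mean = 6255/10 = 625.500

625.5 ms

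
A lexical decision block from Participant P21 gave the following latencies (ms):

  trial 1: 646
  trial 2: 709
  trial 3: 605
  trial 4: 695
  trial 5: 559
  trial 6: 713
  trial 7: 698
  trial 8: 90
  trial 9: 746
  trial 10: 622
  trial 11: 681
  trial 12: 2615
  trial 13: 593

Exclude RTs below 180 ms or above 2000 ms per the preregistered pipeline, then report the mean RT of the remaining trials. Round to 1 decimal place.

Excluded: 90, 2615
Retained (n=11): Σ = 7267
Mean = 7267/11 = 660.6364

660.6 ms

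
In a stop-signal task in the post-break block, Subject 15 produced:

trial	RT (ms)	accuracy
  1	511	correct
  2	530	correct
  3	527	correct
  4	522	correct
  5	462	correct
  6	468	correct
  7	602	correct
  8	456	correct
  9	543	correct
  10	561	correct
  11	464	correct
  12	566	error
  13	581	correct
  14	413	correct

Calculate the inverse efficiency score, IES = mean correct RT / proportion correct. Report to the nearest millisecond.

550 ms

Correct trials (n=13): 511, 530, 527, 522, 462, 468, 602, 456, 543, 561, 464, 581, 413
Mean correct RT = 6640/13 = 510.7692 ms
Proportion correct = 13/14
IES = 510.7692 / (13/14) = 550.059 ms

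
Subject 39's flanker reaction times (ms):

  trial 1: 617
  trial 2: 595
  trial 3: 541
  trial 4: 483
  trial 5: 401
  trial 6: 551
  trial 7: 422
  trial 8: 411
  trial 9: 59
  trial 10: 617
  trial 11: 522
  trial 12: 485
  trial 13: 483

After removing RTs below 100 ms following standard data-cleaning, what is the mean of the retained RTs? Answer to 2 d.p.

510.67 ms

Excluded: 59
Retained (n=12): Σ = 6128
Mean = 6128/12 = 510.6667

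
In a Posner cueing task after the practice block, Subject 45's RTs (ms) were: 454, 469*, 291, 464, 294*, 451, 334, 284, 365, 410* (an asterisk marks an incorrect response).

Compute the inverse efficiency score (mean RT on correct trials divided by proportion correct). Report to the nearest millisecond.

Correct trials (n=7): 454, 291, 464, 451, 334, 284, 365
Mean correct RT = 2643/7 = 377.5714 ms
Proportion correct = 7/10
IES = 377.5714 / (7/10) = 539.388 ms

539 ms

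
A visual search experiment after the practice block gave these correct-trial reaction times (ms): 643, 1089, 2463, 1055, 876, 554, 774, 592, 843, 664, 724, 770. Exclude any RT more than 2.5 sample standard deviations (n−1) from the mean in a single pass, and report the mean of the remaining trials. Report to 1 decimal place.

n = 12, ΣRT = 11047, M = 920.583
Σ(x−M)² = 2901532.92; s = √(2901532.92/11) = 513.591
Cutoffs: 920.583 ± 2.5·513.591 → [-363.4, 2204.6]
Outside: 2463 → excluded.
Retained (n=11): Σ = 8584, mean = 8584/11 = 780.364

780.4 ms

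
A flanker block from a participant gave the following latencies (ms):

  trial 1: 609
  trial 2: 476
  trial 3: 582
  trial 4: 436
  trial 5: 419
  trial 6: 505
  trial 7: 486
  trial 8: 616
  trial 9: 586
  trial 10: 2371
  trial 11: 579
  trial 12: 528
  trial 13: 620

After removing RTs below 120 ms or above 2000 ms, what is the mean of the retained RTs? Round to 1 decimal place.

Excluded: 2371
Retained (n=12): Σ = 6442
Mean = 6442/12 = 536.8333

536.8 ms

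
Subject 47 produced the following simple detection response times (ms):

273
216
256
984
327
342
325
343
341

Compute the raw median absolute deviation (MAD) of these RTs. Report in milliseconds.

16 ms

Sorted: 216, 256, 273, 325, 327, 341, 342, 343, 984 → median = 327
|x − 327|: 54, 111, 71, 657, 0, 15, 2, 16, 14
Sorted deviations: 0, 2, 14, 15, 16, 54, 71, 111, 657 → MAD = 16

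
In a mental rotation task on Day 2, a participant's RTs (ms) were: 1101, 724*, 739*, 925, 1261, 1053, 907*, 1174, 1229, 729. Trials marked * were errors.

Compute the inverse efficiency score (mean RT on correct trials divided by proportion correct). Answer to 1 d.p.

1524.9 ms

Correct trials (n=7): 1101, 925, 1261, 1053, 1174, 1229, 729
Mean correct RT = 7472/7 = 1067.4286 ms
Proportion correct = 7/10
IES = 1067.4286 / (7/10) = 1524.898 ms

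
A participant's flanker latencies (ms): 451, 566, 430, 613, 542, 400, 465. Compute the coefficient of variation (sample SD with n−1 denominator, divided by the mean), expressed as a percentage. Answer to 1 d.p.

15.9%

n = 7, Σ = 3467, M = 495.2857
Σ(x−M)² = 37259.429; s = √(37259.429/6) = 78.8029
CV = 78.8029 / 495.2857 = 0.15911 = 15.911%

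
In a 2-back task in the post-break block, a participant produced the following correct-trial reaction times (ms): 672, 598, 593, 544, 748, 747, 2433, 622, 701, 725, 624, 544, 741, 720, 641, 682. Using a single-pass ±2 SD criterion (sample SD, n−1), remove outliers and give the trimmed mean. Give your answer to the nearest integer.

n = 16, ΣRT = 12335, M = 770.938
Σ(x−M)² = 3016968.94; s = √(3016968.94/15) = 448.477
Cutoffs: 770.938 ± 2·448.477 → [-126.0, 1667.9]
Outside: 2433 → excluded.
Retained (n=15): Σ = 9902, mean = 9902/15 = 660.133

660 ms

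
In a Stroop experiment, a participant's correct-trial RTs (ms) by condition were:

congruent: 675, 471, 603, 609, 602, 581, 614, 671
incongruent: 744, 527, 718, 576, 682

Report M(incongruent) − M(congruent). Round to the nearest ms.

M(congruent) = 4826/8 = 603.250
M(incongruent) = 3247/5 = 649.400
Difference = 649.400 − 603.250 = 46.150 ms

46 ms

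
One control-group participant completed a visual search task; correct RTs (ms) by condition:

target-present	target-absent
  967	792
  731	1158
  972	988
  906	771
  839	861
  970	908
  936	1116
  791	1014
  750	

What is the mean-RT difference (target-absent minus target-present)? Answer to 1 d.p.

M(target-present) = 7862/9 = 873.556
M(target-absent) = 7608/8 = 951.000
Difference = 951.000 − 873.556 = 77.444 ms

77.4 ms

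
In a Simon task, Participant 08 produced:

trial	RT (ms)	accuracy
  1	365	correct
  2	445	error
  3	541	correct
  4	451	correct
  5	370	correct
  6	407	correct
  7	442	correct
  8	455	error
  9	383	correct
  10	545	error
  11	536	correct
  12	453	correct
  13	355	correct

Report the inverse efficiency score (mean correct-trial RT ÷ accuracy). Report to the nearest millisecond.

Correct trials (n=10): 365, 541, 451, 370, 407, 442, 383, 536, 453, 355
Mean correct RT = 4303/10 = 430.3000 ms
Proportion correct = 10/13
IES = 430.3000 / (10/13) = 559.390 ms

559 ms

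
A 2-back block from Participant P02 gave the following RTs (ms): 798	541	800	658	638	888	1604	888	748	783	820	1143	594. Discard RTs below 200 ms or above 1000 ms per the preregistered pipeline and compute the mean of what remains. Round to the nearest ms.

Excluded: 1143, 1604
Retained (n=11): Σ = 8156
Mean = 8156/11 = 741.4545

741 ms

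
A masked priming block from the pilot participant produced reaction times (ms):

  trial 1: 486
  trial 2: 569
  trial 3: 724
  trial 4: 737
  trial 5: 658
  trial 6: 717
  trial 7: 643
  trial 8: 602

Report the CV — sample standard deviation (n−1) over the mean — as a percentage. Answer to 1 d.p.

n = 8, Σ = 5136, M = 642.0000
Σ(x−M)² = 52896.000; s = √(52896.000/7) = 86.9285
CV = 86.9285 / 642.0000 = 0.13540 = 13.540%

13.5%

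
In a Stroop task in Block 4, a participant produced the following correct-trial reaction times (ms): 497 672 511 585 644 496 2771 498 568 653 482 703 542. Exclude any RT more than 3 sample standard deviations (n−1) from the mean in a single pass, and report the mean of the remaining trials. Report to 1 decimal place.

570.9 ms

n = 13, ΣRT = 9622, M = 740.154
Σ(x−M)² = 4536705.69; s = √(4536705.69/12) = 614.865
Cutoffs: 740.154 ± 3·614.865 → [-1104.4, 2584.7]
Outside: 2771 → excluded.
Retained (n=12): Σ = 6851, mean = 6851/12 = 570.917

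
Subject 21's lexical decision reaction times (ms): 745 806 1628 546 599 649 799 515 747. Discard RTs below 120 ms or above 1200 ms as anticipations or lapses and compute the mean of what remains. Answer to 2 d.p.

675.75 ms

Excluded: 1628
Retained (n=8): Σ = 5406
Mean = 5406/8 = 675.7500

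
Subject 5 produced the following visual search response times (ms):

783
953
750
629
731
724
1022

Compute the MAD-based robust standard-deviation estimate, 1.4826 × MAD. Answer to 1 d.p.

Sorted: 629, 724, 731, 750, 783, 953, 1022 → median = 750
|x − 750| sorted: 0, 19, 26, 33, 121, 203, 272 → MAD = 33
Robust SD ≈ 1.4826 × 33 = 48.926

48.9 ms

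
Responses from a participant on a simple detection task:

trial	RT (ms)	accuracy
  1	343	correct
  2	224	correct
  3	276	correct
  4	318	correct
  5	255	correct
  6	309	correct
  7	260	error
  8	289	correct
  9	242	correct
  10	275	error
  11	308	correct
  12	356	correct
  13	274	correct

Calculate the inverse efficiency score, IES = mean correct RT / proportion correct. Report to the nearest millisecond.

343 ms

Correct trials (n=11): 343, 224, 276, 318, 255, 309, 289, 242, 308, 356, 274
Mean correct RT = 3194/11 = 290.3636 ms
Proportion correct = 11/13
IES = 290.3636 / (11/13) = 343.157 ms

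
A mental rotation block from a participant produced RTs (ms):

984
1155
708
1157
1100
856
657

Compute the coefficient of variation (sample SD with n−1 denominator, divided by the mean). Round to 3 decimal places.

0.221

n = 7, Σ = 6617, M = 945.2857
Σ(x−M)² = 261623.429; s = √(261623.429/6) = 208.8155
CV = 208.8155 / 945.2857 = 0.22090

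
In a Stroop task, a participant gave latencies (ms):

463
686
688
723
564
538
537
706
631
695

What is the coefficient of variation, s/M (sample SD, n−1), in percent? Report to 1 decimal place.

14.6%

n = 10, Σ = 6231, M = 623.1000
Σ(x−M)² = 74032.900; s = √(74032.900/9) = 90.6966
CV = 90.6966 / 623.1000 = 0.14556 = 14.556%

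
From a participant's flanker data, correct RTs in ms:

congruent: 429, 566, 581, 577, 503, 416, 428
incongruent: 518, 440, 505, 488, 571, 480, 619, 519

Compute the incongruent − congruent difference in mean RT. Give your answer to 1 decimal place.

17.5 ms

M(congruent) = 3500/7 = 500.000
M(incongruent) = 4140/8 = 517.500
Difference = 517.500 − 500.000 = 17.500 ms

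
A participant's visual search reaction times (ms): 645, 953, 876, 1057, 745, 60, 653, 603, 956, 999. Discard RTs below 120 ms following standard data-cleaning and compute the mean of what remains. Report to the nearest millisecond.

Excluded: 60
Retained (n=9): Σ = 7487
Mean = 7487/9 = 831.8889

832 ms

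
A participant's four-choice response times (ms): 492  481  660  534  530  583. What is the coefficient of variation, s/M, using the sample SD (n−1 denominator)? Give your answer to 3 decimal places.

0.121

n = 6, Σ = 3280, M = 546.6667
Σ(x−M)² = 21903.333; s = √(21903.333/5) = 66.1866
CV = 66.1866 / 546.6667 = 0.12107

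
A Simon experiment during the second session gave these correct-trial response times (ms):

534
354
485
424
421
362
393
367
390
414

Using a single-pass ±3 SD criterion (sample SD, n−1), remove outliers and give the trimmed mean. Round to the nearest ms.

414 ms

n = 10, ΣRT = 4144, M = 414.400
Σ(x−M)² = 29118.40; s = √(29118.40/9) = 56.880
Cutoffs: 414.400 ± 3·56.880 → [243.8, 585.0]
No RTs fall outside the cutoffs; all 10 retained. Mean = 4144/10 = 414.400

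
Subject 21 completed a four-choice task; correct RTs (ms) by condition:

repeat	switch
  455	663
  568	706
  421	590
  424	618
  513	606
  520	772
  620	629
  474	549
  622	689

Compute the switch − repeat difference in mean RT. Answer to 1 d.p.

133.9 ms

M(repeat) = 4617/9 = 513.000
M(switch) = 5822/9 = 646.889
Difference = 646.889 − 513.000 = 133.889 ms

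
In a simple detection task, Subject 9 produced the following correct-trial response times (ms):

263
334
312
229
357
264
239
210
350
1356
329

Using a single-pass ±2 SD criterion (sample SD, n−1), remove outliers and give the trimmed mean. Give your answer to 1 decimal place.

n = 11, ΣRT = 4243, M = 385.727
Σ(x−M)² = 1061712.18; s = √(1061712.18/10) = 325.839
Cutoffs: 385.727 ± 2·325.839 → [-266.0, 1037.4]
Outside: 1356 → excluded.
Retained (n=10): Σ = 2887, mean = 2887/10 = 288.700

288.7 ms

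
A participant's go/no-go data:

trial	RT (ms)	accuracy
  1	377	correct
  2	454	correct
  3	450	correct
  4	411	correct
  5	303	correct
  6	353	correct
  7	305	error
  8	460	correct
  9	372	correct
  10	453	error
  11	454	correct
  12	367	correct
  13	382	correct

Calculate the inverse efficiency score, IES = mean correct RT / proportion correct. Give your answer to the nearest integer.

Correct trials (n=11): 377, 454, 450, 411, 303, 353, 460, 372, 454, 367, 382
Mean correct RT = 4383/11 = 398.4545 ms
Proportion correct = 11/13
IES = 398.4545 / (11/13) = 470.901 ms

471 ms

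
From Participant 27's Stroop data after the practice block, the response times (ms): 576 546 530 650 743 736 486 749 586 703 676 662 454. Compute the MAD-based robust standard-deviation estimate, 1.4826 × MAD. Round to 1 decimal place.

127.5 ms

Sorted: 454, 486, 530, 546, 576, 586, 650, 662, 676, 703, 736, 743, 749 → median = 650
|x − 650| sorted: 0, 12, 26, 53, 64, 74, 86, 93, 99, 104, 120, 164, 196 → MAD = 86
Robust SD ≈ 1.4826 × 86 = 127.504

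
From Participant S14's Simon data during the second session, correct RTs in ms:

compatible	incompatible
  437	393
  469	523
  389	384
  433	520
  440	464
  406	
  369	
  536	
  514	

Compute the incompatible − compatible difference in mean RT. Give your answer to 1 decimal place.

M(compatible) = 3993/9 = 443.667
M(incompatible) = 2284/5 = 456.800
Difference = 456.800 − 443.667 = 13.133 ms

13.1 ms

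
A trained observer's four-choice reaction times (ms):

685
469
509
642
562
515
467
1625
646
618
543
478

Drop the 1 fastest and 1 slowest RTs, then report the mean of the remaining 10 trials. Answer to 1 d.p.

566.7 ms

Sorted: 467, 469, 478, 509, 515, 543, 562, 618, 642, 646, 685, 1625
Drop lowest 1 (467) and highest 1 (1625)
Remaining (n=10): Σ = 5667, mean = 5667/10 = 566.700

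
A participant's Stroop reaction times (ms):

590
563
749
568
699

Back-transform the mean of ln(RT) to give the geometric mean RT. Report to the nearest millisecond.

ln(RT): 6.3801, 6.3333, 6.6187, 6.3421, 6.5497
Mean ln(RT) = 32.2239/5 = 6.44478
Geometric mean = exp(6.44478) = 629.41 ms

629 ms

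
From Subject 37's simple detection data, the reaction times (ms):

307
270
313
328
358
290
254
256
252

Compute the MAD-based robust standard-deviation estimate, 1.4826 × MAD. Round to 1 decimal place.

50.4 ms

Sorted: 252, 254, 256, 270, 290, 307, 313, 328, 358 → median = 290
|x − 290| sorted: 0, 17, 20, 23, 34, 36, 38, 38, 68 → MAD = 34
Robust SD ≈ 1.4826 × 34 = 50.408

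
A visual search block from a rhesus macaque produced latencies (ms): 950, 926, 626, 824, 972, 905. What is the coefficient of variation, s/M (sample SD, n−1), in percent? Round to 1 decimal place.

n = 6, Σ = 5203, M = 867.1667
Σ(x−M)² = 82768.833; s = √(82768.833/5) = 128.6614
CV = 128.6614 / 867.1667 = 0.14837 = 14.837%

14.8%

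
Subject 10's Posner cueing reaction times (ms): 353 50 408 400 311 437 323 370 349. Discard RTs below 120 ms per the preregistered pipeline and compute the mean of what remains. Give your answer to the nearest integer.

369 ms

Excluded: 50
Retained (n=8): Σ = 2951
Mean = 2951/8 = 368.8750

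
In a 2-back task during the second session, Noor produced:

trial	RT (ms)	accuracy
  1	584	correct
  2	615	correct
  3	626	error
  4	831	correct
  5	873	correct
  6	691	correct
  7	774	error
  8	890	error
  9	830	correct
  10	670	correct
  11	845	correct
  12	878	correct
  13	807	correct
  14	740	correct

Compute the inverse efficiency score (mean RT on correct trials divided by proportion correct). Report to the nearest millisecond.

968 ms

Correct trials (n=11): 584, 615, 831, 873, 691, 830, 670, 845, 878, 807, 740
Mean correct RT = 8364/11 = 760.3636 ms
Proportion correct = 11/14
IES = 760.3636 / (11/14) = 967.736 ms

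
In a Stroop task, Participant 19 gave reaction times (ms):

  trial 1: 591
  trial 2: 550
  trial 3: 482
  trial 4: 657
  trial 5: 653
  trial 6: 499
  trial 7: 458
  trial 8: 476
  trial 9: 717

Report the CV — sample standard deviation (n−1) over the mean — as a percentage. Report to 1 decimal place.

16.7%

n = 9, Σ = 5083, M = 564.7778
Σ(x−M)² = 70827.556; s = √(70827.556/8) = 94.0927
CV = 94.0927 / 564.7778 = 0.16660 = 16.660%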